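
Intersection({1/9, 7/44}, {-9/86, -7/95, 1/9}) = {1/9}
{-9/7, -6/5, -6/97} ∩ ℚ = {-9/7, -6/5, -6/97}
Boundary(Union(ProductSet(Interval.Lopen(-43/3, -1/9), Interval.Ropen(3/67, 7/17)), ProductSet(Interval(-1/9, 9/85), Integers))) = Union(ProductSet({-43/3, -1/9}, Interval(3/67, 7/17)), ProductSet(Interval(-43/3, -1/9), {3/67, 7/17}), ProductSet(Interval(-1/9, 9/85), Integers))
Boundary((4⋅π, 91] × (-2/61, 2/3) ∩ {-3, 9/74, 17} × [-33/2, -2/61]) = ∅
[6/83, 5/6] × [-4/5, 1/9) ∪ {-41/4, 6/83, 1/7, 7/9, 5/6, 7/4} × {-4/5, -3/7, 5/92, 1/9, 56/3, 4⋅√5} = ([6/83, 5/6] × [-4/5, 1/9)) ∪ ({-41/4, 6/83, 1/7, 7/9, 5/6, 7/4} × {-4/5, -3/7, 5/92, 1/9, 56/3, 4⋅√5})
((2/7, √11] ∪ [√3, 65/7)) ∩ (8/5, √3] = (8/5, √3]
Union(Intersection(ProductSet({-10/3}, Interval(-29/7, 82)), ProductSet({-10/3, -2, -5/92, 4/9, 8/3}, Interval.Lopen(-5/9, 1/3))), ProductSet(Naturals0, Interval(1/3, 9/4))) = Union(ProductSet({-10/3}, Interval.Lopen(-5/9, 1/3)), ProductSet(Naturals0, Interval(1/3, 9/4)))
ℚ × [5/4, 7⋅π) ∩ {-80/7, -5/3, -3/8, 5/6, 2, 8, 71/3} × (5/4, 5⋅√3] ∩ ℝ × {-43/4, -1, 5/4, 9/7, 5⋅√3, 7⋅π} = {-80/7, -5/3, -3/8, 5/6, 2, 8, 71/3} × {9/7, 5⋅√3}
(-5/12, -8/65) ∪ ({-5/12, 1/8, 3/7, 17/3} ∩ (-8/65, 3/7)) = (-5/12, -8/65) ∪ {1/8}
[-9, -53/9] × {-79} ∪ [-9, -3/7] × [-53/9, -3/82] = ([-9, -53/9] × {-79}) ∪ ([-9, -3/7] × [-53/9, -3/82])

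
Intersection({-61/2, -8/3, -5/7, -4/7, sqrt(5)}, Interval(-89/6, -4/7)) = {-8/3, -5/7, -4/7}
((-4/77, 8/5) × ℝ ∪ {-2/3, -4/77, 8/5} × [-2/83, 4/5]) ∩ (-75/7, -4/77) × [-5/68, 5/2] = {-2/3} × [-2/83, 4/5]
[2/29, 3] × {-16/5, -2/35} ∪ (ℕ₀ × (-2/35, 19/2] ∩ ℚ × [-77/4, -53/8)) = [2/29, 3] × {-16/5, -2/35}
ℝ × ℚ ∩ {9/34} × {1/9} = {9/34} × {1/9}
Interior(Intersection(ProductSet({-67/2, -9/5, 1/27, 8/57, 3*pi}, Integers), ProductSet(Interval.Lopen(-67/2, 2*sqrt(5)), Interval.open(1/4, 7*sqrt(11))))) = EmptySet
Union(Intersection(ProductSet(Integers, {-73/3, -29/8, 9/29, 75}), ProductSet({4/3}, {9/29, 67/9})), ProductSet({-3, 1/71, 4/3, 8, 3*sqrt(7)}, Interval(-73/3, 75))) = ProductSet({-3, 1/71, 4/3, 8, 3*sqrt(7)}, Interval(-73/3, 75))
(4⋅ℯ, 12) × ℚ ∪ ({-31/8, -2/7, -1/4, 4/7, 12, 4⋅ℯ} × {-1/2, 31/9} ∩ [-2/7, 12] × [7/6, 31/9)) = (4⋅ℯ, 12) × ℚ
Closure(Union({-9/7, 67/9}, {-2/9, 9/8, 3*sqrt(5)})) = {-9/7, -2/9, 9/8, 67/9, 3*sqrt(5)}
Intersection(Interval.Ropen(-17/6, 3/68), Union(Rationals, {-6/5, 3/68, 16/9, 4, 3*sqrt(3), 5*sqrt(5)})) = Intersection(Interval.Ropen(-17/6, 3/68), Rationals)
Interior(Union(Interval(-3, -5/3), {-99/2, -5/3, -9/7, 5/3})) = Interval.open(-3, -5/3)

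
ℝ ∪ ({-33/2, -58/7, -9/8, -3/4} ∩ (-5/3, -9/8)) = ℝ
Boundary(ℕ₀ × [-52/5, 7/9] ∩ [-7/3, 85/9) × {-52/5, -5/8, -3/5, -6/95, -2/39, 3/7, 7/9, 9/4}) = {0, 1, …, 9} × {-52/5, -5/8, -3/5, -6/95, -2/39, 3/7, 7/9}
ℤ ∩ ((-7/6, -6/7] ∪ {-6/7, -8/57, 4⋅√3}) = {-1}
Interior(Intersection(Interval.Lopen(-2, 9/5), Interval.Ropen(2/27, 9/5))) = Interval.open(2/27, 9/5)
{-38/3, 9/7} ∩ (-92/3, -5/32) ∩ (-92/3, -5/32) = {-38/3}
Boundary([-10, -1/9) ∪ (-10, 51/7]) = {-10, 51/7}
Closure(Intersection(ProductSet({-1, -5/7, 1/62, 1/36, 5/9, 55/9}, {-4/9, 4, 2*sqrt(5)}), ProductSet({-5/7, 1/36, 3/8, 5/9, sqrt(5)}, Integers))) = ProductSet({-5/7, 1/36, 5/9}, {4})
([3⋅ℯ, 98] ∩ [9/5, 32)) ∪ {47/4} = [3⋅ℯ, 32)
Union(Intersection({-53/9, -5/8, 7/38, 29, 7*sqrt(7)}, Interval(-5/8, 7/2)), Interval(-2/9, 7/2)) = Union({-5/8}, Interval(-2/9, 7/2))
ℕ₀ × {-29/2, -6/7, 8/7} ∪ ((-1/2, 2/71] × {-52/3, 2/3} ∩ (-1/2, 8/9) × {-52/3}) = (ℕ₀ × {-29/2, -6/7, 8/7}) ∪ ((-1/2, 2/71] × {-52/3})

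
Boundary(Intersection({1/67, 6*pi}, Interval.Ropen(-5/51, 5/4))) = {1/67}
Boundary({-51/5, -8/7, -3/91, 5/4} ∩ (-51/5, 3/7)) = {-8/7, -3/91}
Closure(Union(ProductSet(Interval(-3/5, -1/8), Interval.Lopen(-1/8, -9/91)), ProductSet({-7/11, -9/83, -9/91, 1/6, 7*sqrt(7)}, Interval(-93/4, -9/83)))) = Union(ProductSet({-7/11, -9/83, -9/91, 1/6, 7*sqrt(7)}, Interval(-93/4, -9/83)), ProductSet(Interval(-3/5, -1/8), Interval(-1/8, -9/91)))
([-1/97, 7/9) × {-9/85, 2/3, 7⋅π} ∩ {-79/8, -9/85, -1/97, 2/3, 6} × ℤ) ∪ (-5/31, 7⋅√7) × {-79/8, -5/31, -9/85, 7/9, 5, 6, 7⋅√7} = (-5/31, 7⋅√7) × {-79/8, -5/31, -9/85, 7/9, 5, 6, 7⋅√7}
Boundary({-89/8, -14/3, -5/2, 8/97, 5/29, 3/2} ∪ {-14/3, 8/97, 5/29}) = {-89/8, -14/3, -5/2, 8/97, 5/29, 3/2}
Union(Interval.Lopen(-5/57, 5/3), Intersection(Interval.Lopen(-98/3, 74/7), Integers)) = Union(Interval.Lopen(-5/57, 5/3), Range(-32, 11, 1))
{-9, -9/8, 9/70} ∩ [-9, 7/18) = {-9, -9/8, 9/70}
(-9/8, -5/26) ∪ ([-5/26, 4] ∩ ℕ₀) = (-9/8, -5/26) ∪ {0, 1, …, 4}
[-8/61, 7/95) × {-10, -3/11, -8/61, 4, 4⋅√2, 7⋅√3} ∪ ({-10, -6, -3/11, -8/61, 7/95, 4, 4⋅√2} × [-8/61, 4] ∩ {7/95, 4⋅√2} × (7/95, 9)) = ({7/95, 4⋅√2} × (7/95, 4]) ∪ ([-8/61, 7/95) × {-10, -3/11, -8/61, 4, 4⋅√2, 7⋅√3})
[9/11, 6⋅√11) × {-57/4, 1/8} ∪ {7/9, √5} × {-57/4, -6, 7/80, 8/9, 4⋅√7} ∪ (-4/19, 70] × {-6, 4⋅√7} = ((-4/19, 70] × {-6, 4⋅√7}) ∪ ([9/11, 6⋅√11) × {-57/4, 1/8}) ∪ ({7/9, √5} × {-57/4, -6, 7/80, 8/9, 4⋅√7})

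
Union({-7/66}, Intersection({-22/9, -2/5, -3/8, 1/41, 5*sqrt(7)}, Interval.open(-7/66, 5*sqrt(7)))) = {-7/66, 1/41}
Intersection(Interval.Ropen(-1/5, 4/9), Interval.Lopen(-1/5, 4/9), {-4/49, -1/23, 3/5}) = {-4/49, -1/23}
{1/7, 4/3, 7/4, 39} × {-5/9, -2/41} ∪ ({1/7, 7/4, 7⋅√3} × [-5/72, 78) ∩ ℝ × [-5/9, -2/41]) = ({1/7, 4/3, 7/4, 39} × {-5/9, -2/41}) ∪ ({1/7, 7/4, 7⋅√3} × [-5/72, -2/41])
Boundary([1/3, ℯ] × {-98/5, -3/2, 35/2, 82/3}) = [1/3, ℯ] × {-98/5, -3/2, 35/2, 82/3}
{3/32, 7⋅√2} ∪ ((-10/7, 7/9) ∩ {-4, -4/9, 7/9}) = {-4/9, 3/32, 7⋅√2}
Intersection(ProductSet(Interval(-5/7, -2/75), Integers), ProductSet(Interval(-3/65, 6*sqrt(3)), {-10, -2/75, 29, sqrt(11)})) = ProductSet(Interval(-3/65, -2/75), {-10, 29})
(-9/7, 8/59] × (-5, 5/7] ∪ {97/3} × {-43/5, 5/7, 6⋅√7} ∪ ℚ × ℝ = (ℚ × ℝ) ∪ ((-9/7, 8/59] × (-5, 5/7])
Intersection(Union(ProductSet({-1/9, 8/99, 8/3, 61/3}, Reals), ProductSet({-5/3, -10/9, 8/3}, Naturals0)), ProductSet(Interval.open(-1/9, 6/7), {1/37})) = ProductSet({8/99}, {1/37})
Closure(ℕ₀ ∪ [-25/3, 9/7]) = [-25/3, 9/7] ∪ ℕ₀ ∪ (ℕ₀ \ (-25/3, 9/7))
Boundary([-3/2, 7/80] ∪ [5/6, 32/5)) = {-3/2, 7/80, 5/6, 32/5}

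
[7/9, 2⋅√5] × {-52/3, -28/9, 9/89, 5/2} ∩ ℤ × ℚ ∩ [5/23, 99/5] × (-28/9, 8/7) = {1, 2, 3, 4} × {9/89}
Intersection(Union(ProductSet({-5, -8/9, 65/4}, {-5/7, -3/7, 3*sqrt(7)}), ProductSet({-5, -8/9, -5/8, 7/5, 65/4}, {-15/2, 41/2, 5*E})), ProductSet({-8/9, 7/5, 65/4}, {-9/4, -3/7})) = ProductSet({-8/9, 65/4}, {-3/7})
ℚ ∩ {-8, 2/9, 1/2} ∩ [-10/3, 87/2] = {2/9, 1/2}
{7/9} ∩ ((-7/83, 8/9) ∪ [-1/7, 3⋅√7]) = {7/9}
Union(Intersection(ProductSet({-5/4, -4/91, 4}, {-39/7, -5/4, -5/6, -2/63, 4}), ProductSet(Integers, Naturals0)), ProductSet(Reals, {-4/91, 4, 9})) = ProductSet(Reals, {-4/91, 4, 9})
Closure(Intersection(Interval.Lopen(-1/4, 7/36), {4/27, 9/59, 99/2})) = {4/27, 9/59}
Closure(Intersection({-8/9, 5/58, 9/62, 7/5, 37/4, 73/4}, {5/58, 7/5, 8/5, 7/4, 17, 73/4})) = {5/58, 7/5, 73/4}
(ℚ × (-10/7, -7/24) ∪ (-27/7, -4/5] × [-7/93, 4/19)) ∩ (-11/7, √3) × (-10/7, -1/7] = (ℚ ∩ (-11/7, √3)) × (-10/7, -7/24)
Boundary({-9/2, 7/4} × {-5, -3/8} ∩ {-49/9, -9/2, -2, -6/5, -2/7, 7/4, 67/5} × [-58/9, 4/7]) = {-9/2, 7/4} × {-5, -3/8}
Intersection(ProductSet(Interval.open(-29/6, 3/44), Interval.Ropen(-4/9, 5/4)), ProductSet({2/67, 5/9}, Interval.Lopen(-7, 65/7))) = ProductSet({2/67}, Interval.Ropen(-4/9, 5/4))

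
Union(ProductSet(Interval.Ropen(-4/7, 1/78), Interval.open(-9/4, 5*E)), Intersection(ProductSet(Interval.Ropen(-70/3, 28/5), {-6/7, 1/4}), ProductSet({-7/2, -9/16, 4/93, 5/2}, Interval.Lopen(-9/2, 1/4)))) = Union(ProductSet({-7/2, -9/16, 4/93, 5/2}, {-6/7, 1/4}), ProductSet(Interval.Ropen(-4/7, 1/78), Interval.open(-9/4, 5*E)))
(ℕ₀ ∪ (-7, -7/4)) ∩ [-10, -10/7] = (-7, -7/4)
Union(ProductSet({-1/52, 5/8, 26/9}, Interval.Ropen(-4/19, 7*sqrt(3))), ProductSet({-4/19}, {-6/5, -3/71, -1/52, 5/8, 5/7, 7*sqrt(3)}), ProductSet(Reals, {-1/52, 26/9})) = Union(ProductSet({-4/19}, {-6/5, -3/71, -1/52, 5/8, 5/7, 7*sqrt(3)}), ProductSet({-1/52, 5/8, 26/9}, Interval.Ropen(-4/19, 7*sqrt(3))), ProductSet(Reals, {-1/52, 26/9}))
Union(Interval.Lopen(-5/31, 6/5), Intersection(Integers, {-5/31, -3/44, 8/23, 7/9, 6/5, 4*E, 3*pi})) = Interval.Lopen(-5/31, 6/5)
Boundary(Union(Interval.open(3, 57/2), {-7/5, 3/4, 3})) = {-7/5, 3/4, 3, 57/2}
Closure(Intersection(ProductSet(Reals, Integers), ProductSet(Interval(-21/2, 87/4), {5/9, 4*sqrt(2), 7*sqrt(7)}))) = EmptySet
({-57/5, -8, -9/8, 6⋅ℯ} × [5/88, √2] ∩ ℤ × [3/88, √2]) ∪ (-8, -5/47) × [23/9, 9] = ({-8} × [5/88, √2]) ∪ ((-8, -5/47) × [23/9, 9])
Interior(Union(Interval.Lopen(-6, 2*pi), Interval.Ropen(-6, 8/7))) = Interval.open(-6, 2*pi)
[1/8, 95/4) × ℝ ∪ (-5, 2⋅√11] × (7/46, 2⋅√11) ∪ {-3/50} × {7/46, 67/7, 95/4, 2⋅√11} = ([1/8, 95/4) × ℝ) ∪ ({-3/50} × {7/46, 67/7, 95/4, 2⋅√11}) ∪ ((-5, 2⋅√11] × (7/46, 2⋅√11))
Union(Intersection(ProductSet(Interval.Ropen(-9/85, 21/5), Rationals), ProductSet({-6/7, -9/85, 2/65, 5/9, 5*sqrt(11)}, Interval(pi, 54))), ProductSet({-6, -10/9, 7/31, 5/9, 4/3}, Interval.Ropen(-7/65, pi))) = Union(ProductSet({-9/85, 2/65, 5/9}, Intersection(Interval(pi, 54), Rationals)), ProductSet({-6, -10/9, 7/31, 5/9, 4/3}, Interval.Ropen(-7/65, pi)))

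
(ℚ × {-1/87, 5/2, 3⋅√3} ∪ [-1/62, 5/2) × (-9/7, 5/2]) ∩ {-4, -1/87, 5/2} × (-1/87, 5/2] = ({-4, -1/87, 5/2} × {5/2}) ∪ ({-1/87} × (-1/87, 5/2])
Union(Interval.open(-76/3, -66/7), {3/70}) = Union({3/70}, Interval.open(-76/3, -66/7))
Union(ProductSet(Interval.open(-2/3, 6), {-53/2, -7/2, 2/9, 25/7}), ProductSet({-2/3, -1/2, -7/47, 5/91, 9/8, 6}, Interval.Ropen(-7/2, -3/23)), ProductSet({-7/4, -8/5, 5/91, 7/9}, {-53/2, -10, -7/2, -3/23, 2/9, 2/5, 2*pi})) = Union(ProductSet({-7/4, -8/5, 5/91, 7/9}, {-53/2, -10, -7/2, -3/23, 2/9, 2/5, 2*pi}), ProductSet({-2/3, -1/2, -7/47, 5/91, 9/8, 6}, Interval.Ropen(-7/2, -3/23)), ProductSet(Interval.open(-2/3, 6), {-53/2, -7/2, 2/9, 25/7}))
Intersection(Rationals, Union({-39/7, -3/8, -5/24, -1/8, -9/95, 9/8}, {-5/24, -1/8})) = {-39/7, -3/8, -5/24, -1/8, -9/95, 9/8}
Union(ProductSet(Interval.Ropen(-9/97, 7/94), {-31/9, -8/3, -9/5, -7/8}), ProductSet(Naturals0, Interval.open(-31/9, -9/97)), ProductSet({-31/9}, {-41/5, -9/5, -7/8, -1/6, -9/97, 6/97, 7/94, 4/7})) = Union(ProductSet({-31/9}, {-41/5, -9/5, -7/8, -1/6, -9/97, 6/97, 7/94, 4/7}), ProductSet(Interval.Ropen(-9/97, 7/94), {-31/9, -8/3, -9/5, -7/8}), ProductSet(Naturals0, Interval.open(-31/9, -9/97)))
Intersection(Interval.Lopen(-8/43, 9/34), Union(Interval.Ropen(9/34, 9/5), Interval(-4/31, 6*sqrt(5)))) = Interval(-4/31, 9/34)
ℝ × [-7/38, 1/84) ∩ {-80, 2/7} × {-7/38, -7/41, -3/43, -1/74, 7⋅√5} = {-80, 2/7} × {-7/38, -7/41, -3/43, -1/74}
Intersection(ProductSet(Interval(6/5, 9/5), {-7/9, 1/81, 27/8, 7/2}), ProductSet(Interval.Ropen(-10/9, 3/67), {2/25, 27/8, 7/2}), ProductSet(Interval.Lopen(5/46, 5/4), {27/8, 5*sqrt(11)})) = EmptySet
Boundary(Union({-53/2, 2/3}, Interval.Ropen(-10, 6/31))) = {-53/2, -10, 6/31, 2/3}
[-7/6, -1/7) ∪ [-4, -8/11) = [-4, -1/7)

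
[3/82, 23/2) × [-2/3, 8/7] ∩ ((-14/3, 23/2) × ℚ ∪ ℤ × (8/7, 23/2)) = [3/82, 23/2) × (ℚ ∩ [-2/3, 8/7])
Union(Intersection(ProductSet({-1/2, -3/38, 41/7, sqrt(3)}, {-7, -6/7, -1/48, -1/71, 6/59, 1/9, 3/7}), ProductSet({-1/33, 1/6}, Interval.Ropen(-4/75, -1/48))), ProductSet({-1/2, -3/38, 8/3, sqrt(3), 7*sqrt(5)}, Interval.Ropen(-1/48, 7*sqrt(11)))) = ProductSet({-1/2, -3/38, 8/3, sqrt(3), 7*sqrt(5)}, Interval.Ropen(-1/48, 7*sqrt(11)))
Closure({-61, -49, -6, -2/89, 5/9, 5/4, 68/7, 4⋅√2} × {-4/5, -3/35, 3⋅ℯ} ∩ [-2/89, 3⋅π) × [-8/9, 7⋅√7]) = {-2/89, 5/9, 5/4, 4⋅√2} × {-4/5, -3/35, 3⋅ℯ}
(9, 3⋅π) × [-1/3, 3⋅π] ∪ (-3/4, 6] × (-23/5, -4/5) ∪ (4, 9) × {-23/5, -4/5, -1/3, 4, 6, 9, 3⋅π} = ((-3/4, 6] × (-23/5, -4/5)) ∪ ((9, 3⋅π) × [-1/3, 3⋅π]) ∪ ((4, 9) × {-23/5, -4/5, -1/3, 4, 6, 9, 3⋅π})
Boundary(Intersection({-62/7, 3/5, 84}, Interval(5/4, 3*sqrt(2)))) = EmptySet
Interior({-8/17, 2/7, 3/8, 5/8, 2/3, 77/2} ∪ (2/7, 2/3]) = (2/7, 2/3)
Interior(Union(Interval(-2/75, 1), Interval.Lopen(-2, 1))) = Interval.open(-2, 1)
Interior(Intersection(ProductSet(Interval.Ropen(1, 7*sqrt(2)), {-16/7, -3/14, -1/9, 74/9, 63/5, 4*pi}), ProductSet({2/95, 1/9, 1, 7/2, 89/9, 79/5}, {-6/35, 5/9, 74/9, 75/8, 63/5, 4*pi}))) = EmptySet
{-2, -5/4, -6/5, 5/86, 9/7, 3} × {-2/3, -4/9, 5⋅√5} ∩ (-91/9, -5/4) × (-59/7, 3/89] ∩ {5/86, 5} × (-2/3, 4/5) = ∅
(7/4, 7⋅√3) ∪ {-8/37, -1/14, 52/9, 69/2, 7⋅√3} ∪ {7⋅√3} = {-8/37, -1/14, 69/2} ∪ (7/4, 7⋅√3]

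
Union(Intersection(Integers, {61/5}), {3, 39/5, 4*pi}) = {3, 39/5, 4*pi}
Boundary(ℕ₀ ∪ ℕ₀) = ℕ₀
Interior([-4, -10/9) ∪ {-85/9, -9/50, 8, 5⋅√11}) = (-4, -10/9)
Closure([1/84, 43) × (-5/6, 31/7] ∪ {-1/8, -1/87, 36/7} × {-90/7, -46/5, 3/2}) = ({1/84, 43} × [-5/6, 31/7]) ∪ ({-1/8, -1/87, 36/7} × {-90/7, -46/5, 3/2}) ∪ ([1/84, 43] × {-5/6, 31/7}) ∪ ([1/84, 43) × (-5/6, 31/7])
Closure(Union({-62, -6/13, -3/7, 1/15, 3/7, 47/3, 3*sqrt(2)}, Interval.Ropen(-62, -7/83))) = Union({1/15, 3/7, 47/3, 3*sqrt(2)}, Interval(-62, -7/83))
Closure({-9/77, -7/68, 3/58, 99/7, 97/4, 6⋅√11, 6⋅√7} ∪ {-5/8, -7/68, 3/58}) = {-5/8, -9/77, -7/68, 3/58, 99/7, 97/4, 6⋅√11, 6⋅√7}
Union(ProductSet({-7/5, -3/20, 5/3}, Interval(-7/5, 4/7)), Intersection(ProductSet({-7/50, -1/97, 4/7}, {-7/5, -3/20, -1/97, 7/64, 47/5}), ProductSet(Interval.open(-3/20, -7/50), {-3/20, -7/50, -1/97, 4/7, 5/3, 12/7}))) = ProductSet({-7/5, -3/20, 5/3}, Interval(-7/5, 4/7))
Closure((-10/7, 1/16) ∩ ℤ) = {-1, 0}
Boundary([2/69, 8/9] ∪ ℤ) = {2/69, 8/9} ∪ (ℤ \ (2/69, 8/9))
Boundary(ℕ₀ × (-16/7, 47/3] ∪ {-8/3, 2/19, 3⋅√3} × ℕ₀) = (ℕ₀ × [-16/7, 47/3]) ∪ ({-8/3, 2/19, 3⋅√3} × ℕ₀)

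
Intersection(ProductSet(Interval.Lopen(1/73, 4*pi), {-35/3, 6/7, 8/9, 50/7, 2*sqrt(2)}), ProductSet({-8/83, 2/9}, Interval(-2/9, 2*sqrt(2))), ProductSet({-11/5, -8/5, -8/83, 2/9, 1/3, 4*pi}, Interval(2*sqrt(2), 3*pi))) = ProductSet({2/9}, {2*sqrt(2)})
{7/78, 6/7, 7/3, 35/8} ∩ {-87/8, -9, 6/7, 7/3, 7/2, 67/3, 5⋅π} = {6/7, 7/3}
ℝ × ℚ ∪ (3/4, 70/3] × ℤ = ℝ × ℚ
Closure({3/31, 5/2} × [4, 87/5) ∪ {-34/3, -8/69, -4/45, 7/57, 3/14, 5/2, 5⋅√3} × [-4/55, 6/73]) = ({3/31, 5/2} × [4, 87/5]) ∪ ({-34/3, -8/69, -4/45, 7/57, 3/14, 5/2, 5⋅√3} × [-4/55, 6/73])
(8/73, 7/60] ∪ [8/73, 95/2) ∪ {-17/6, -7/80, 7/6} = {-17/6, -7/80} ∪ [8/73, 95/2)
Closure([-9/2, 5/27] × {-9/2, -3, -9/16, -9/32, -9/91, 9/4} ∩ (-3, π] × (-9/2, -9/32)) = [-3, 5/27] × {-3, -9/16}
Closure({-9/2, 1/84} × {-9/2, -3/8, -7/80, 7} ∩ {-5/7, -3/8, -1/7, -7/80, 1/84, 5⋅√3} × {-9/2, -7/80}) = {1/84} × {-9/2, -7/80}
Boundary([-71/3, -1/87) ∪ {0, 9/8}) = {-71/3, -1/87, 0, 9/8}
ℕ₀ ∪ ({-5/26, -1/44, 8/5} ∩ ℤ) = ℕ₀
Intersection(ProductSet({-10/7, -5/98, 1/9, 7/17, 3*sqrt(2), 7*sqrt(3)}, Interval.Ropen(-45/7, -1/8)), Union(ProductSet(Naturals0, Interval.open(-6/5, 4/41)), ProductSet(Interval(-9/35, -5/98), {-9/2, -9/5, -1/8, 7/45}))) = ProductSet({-5/98}, {-9/2, -9/5})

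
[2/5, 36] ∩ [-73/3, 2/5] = {2/5}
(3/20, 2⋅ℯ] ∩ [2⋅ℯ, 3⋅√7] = {2⋅ℯ}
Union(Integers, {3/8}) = Union({3/8}, Integers)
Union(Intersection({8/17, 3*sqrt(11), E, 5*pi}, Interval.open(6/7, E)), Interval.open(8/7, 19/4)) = Interval.open(8/7, 19/4)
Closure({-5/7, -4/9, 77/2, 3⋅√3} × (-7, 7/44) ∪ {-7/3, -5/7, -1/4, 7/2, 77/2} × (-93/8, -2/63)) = ({-7/3, -5/7, -1/4, 7/2, 77/2} × [-93/8, -2/63]) ∪ ({-5/7, -4/9, 77/2, 3⋅√3} × [-7, 7/44])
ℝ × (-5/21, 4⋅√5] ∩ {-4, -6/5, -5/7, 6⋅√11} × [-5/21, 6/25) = {-4, -6/5, -5/7, 6⋅√11} × (-5/21, 6/25)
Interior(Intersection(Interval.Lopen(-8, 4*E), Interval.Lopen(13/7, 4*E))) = Interval.open(13/7, 4*E)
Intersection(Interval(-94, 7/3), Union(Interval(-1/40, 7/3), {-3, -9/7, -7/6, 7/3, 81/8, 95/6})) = Union({-3, -9/7, -7/6}, Interval(-1/40, 7/3))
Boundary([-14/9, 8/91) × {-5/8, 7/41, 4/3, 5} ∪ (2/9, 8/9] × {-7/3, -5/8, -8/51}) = ([2/9, 8/9] × {-7/3, -5/8, -8/51}) ∪ ([-14/9, 8/91] × {-5/8, 7/41, 4/3, 5})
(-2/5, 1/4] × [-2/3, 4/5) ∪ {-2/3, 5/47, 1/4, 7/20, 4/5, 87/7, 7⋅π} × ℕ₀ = ((-2/5, 1/4] × [-2/3, 4/5)) ∪ ({-2/3, 5/47, 1/4, 7/20, 4/5, 87/7, 7⋅π} × ℕ₀)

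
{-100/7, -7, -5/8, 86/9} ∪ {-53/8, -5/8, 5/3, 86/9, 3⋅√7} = {-100/7, -7, -53/8, -5/8, 5/3, 86/9, 3⋅√7}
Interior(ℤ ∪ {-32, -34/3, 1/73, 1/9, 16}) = ∅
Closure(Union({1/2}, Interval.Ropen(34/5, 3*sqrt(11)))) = Union({1/2}, Interval(34/5, 3*sqrt(11)))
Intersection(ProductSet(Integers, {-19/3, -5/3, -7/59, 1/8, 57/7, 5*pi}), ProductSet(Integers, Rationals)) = ProductSet(Integers, {-19/3, -5/3, -7/59, 1/8, 57/7})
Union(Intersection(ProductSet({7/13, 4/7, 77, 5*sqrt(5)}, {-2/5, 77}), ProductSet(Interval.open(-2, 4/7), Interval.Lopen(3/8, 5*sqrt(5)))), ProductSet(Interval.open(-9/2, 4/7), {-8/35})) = ProductSet(Interval.open(-9/2, 4/7), {-8/35})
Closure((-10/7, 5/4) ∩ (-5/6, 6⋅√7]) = [-5/6, 5/4]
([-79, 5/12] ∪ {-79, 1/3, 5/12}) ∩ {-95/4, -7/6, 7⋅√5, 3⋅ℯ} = {-95/4, -7/6}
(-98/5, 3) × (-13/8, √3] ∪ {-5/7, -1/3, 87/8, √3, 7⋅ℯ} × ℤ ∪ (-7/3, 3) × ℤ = ((-98/5, 3) × (-13/8, √3]) ∪ (((-7/3, 3) ∪ {87/8, 7⋅ℯ}) × ℤ)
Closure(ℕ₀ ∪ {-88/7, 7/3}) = {-88/7, 7/3} ∪ ℕ₀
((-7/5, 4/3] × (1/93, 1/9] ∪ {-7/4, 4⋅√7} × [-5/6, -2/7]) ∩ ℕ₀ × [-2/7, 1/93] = ∅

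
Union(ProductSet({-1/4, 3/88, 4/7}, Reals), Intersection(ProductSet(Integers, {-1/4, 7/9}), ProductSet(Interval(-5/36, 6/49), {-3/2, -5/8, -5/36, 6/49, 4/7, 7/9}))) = Union(ProductSet({-1/4, 3/88, 4/7}, Reals), ProductSet(Range(0, 1, 1), {7/9}))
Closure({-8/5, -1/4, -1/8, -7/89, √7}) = {-8/5, -1/4, -1/8, -7/89, √7}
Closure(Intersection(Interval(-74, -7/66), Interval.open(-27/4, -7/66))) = Interval(-27/4, -7/66)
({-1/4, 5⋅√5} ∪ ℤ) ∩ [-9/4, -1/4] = {-2, -1} ∪ {-1/4}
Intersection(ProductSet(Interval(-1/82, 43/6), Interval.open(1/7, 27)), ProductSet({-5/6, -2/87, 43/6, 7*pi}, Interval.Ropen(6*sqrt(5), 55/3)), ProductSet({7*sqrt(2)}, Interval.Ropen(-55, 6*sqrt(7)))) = EmptySet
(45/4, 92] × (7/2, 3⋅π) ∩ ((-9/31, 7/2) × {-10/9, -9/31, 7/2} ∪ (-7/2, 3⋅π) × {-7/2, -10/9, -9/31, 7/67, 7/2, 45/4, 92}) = ∅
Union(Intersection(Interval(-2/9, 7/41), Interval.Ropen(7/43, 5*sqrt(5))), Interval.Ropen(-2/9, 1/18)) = Union(Interval.Ropen(-2/9, 1/18), Interval(7/43, 7/41))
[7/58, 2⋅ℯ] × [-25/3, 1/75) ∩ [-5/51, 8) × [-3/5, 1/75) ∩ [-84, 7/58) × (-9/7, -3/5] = ∅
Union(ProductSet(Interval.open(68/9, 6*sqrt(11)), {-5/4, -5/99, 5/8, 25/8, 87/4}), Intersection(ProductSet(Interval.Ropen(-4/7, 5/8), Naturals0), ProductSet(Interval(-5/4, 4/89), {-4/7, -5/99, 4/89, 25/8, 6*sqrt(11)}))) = ProductSet(Interval.open(68/9, 6*sqrt(11)), {-5/4, -5/99, 5/8, 25/8, 87/4})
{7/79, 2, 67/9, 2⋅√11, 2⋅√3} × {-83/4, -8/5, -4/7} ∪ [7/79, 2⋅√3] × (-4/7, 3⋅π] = ([7/79, 2⋅√3] × (-4/7, 3⋅π]) ∪ ({7/79, 2, 67/9, 2⋅√11, 2⋅√3} × {-83/4, -8/5, -4/7})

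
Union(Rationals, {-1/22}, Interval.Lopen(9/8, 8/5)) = Union(Interval(9/8, 8/5), Rationals)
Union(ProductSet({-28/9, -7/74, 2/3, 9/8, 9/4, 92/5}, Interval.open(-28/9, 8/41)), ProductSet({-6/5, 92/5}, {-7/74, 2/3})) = Union(ProductSet({-6/5, 92/5}, {-7/74, 2/3}), ProductSet({-28/9, -7/74, 2/3, 9/8, 9/4, 92/5}, Interval.open(-28/9, 8/41)))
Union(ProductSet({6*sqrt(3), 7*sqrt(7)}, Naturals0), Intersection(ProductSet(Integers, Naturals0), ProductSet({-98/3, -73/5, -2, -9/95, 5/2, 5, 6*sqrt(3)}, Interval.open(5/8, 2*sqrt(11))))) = Union(ProductSet({-2, 5}, Range(1, 7, 1)), ProductSet({6*sqrt(3), 7*sqrt(7)}, Naturals0))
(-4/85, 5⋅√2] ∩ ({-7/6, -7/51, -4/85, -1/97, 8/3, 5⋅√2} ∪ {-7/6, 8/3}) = {-1/97, 8/3, 5⋅√2}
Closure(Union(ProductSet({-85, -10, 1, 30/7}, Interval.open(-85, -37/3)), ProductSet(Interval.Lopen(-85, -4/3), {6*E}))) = Union(ProductSet({-85, -10, 1, 30/7}, Interval(-85, -37/3)), ProductSet(Interval(-85, -4/3), {6*E}))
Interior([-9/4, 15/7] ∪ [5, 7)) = (-9/4, 15/7) ∪ (5, 7)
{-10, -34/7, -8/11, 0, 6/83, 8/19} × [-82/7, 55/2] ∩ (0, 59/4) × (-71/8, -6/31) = {6/83, 8/19} × (-71/8, -6/31)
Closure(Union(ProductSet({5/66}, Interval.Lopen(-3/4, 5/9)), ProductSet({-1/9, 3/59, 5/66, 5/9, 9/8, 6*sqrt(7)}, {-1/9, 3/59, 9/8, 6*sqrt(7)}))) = Union(ProductSet({5/66}, Interval(-3/4, 5/9)), ProductSet({-1/9, 3/59, 5/66, 5/9, 9/8, 6*sqrt(7)}, {-1/9, 3/59, 9/8, 6*sqrt(7)}))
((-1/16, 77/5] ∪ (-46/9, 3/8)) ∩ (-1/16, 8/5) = (-1/16, 8/5)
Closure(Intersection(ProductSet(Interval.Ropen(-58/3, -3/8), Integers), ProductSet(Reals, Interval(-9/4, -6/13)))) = ProductSet(Interval(-58/3, -3/8), Range(-2, 0, 1))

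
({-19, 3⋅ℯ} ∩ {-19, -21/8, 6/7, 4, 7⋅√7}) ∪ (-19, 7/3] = [-19, 7/3]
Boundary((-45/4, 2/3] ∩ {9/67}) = {9/67}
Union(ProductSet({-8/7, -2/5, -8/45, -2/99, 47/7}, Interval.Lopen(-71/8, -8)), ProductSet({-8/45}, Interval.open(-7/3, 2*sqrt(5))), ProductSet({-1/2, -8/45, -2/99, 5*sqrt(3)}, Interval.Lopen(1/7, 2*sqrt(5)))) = Union(ProductSet({-8/45}, Interval.open(-7/3, 2*sqrt(5))), ProductSet({-1/2, -8/45, -2/99, 5*sqrt(3)}, Interval.Lopen(1/7, 2*sqrt(5))), ProductSet({-8/7, -2/5, -8/45, -2/99, 47/7}, Interval.Lopen(-71/8, -8)))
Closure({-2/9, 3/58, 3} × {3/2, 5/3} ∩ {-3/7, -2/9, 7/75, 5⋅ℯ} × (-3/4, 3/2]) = {-2/9} × {3/2}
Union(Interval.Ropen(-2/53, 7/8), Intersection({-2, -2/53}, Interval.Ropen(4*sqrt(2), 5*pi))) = Interval.Ropen(-2/53, 7/8)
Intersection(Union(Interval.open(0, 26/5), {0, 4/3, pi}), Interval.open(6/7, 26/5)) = Interval.open(6/7, 26/5)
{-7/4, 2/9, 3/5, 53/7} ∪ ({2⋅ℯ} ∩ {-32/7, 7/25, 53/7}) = {-7/4, 2/9, 3/5, 53/7}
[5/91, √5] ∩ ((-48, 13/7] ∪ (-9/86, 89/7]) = [5/91, √5]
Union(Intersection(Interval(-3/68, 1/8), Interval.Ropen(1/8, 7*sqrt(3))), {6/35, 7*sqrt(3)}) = {1/8, 6/35, 7*sqrt(3)}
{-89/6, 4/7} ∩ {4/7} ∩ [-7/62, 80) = {4/7}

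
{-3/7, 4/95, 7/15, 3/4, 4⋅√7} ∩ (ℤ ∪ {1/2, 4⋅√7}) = {4⋅√7}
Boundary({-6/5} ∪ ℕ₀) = {-6/5} ∪ ℕ₀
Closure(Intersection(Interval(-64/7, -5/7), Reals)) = Interval(-64/7, -5/7)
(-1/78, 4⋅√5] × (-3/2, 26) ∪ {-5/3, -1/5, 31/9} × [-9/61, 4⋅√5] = ({-5/3, -1/5, 31/9} × [-9/61, 4⋅√5]) ∪ ((-1/78, 4⋅√5] × (-3/2, 26))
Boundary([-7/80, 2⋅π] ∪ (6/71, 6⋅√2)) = {-7/80, 6⋅√2}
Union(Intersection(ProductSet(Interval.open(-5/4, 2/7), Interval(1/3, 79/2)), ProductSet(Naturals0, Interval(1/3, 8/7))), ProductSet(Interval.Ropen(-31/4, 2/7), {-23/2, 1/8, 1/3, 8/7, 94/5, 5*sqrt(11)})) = Union(ProductSet(Interval.Ropen(-31/4, 2/7), {-23/2, 1/8, 1/3, 8/7, 94/5, 5*sqrt(11)}), ProductSet(Range(0, 1, 1), Interval(1/3, 8/7)))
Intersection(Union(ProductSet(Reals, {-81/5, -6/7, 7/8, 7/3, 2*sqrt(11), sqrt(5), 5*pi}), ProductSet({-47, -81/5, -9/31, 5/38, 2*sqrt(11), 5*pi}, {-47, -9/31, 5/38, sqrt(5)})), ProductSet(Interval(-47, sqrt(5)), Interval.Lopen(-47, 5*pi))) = Union(ProductSet({-47, -81/5, -9/31, 5/38}, {-9/31, 5/38, sqrt(5)}), ProductSet(Interval(-47, sqrt(5)), {-81/5, -6/7, 7/8, 7/3, 2*sqrt(11), sqrt(5), 5*pi}))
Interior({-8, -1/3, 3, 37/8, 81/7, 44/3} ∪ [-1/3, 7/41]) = (-1/3, 7/41)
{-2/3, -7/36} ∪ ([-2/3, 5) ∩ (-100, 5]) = [-2/3, 5)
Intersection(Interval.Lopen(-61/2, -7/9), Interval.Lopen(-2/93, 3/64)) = EmptySet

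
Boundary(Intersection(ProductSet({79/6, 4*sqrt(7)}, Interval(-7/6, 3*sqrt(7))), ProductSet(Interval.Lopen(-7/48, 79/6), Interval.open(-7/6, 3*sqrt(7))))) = ProductSet({79/6, 4*sqrt(7)}, Interval(-7/6, 3*sqrt(7)))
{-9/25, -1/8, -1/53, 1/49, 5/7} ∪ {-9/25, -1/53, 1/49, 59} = {-9/25, -1/8, -1/53, 1/49, 5/7, 59}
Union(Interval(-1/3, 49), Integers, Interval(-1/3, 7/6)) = Union(Integers, Interval(-1/3, 49))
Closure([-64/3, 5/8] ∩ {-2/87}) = {-2/87}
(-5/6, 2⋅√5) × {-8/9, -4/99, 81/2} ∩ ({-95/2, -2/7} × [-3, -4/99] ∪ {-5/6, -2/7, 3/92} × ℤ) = {-2/7} × {-8/9, -4/99}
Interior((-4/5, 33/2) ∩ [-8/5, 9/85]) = (-4/5, 9/85)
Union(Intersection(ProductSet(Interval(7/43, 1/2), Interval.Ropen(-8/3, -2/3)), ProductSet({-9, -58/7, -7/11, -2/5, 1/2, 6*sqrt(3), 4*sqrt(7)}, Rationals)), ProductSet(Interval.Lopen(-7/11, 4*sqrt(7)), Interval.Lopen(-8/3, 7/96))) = Union(ProductSet({1/2}, Intersection(Interval.Ropen(-8/3, -2/3), Rationals)), ProductSet(Interval.Lopen(-7/11, 4*sqrt(7)), Interval.Lopen(-8/3, 7/96)))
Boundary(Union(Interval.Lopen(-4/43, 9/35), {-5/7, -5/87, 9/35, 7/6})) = {-5/7, -4/43, 9/35, 7/6}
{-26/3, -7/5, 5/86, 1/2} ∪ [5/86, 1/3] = {-26/3, -7/5, 1/2} ∪ [5/86, 1/3]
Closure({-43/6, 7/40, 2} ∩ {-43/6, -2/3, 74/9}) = {-43/6}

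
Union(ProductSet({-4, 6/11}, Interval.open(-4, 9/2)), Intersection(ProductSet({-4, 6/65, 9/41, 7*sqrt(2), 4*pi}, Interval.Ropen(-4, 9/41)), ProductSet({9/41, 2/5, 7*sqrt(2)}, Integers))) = Union(ProductSet({-4, 6/11}, Interval.open(-4, 9/2)), ProductSet({9/41, 7*sqrt(2)}, Range(-4, 1, 1)))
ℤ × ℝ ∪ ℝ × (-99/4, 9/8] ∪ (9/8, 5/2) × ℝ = (ℝ × (-99/4, 9/8]) ∪ ((ℤ ∪ (9/8, 5/2)) × ℝ)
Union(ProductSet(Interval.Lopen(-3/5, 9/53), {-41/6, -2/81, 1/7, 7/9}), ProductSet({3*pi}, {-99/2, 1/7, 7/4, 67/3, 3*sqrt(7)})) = Union(ProductSet({3*pi}, {-99/2, 1/7, 7/4, 67/3, 3*sqrt(7)}), ProductSet(Interval.Lopen(-3/5, 9/53), {-41/6, -2/81, 1/7, 7/9}))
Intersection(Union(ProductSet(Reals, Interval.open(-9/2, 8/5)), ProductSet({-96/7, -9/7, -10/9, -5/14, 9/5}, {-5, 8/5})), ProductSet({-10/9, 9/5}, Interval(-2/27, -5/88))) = ProductSet({-10/9, 9/5}, Interval(-2/27, -5/88))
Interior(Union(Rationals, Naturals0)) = EmptySet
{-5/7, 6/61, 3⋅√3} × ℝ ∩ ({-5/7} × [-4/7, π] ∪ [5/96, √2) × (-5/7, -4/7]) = ({-5/7} × [-4/7, π]) ∪ ({6/61} × (-5/7, -4/7])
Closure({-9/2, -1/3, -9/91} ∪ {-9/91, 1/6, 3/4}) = {-9/2, -1/3, -9/91, 1/6, 3/4}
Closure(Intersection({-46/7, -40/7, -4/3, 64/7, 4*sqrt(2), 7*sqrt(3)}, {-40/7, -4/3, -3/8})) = {-40/7, -4/3}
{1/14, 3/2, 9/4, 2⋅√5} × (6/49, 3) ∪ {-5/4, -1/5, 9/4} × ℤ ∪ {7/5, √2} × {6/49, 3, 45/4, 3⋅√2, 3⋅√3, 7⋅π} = ({-5/4, -1/5, 9/4} × ℤ) ∪ ({1/14, 3/2, 9/4, 2⋅√5} × (6/49, 3)) ∪ ({7/5, √2} × {6/49, 3, 45/4, 3⋅√2, 3⋅√3, 7⋅π})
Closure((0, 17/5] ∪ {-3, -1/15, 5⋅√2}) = {-3, -1/15, 5⋅√2} ∪ [0, 17/5]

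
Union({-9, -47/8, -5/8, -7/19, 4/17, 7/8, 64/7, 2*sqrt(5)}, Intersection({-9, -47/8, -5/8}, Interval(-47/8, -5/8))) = {-9, -47/8, -5/8, -7/19, 4/17, 7/8, 64/7, 2*sqrt(5)}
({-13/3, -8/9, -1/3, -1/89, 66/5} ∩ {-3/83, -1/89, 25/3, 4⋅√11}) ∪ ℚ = ℚ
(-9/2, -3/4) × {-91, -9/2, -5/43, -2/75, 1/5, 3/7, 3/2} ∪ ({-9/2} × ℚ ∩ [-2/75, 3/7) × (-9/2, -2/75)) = (-9/2, -3/4) × {-91, -9/2, -5/43, -2/75, 1/5, 3/7, 3/2}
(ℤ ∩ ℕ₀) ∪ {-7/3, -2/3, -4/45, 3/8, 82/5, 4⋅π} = {-7/3, -2/3, -4/45, 3/8, 82/5, 4⋅π} ∪ ℕ₀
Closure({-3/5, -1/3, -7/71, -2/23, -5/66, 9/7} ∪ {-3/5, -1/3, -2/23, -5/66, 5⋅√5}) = {-3/5, -1/3, -7/71, -2/23, -5/66, 9/7, 5⋅√5}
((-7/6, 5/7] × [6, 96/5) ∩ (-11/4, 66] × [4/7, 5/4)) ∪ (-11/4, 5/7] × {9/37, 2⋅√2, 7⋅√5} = (-11/4, 5/7] × {9/37, 2⋅√2, 7⋅√5}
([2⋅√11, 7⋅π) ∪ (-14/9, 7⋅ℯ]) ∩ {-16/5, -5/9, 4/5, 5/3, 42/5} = {-5/9, 4/5, 5/3, 42/5}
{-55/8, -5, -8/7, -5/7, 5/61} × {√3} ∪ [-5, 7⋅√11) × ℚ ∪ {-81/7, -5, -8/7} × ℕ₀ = ({-81/7, -5, -8/7} × ℕ₀) ∪ ({-55/8, -5, -8/7, -5/7, 5/61} × {√3}) ∪ ([-5, 7⋅√11) × ℚ)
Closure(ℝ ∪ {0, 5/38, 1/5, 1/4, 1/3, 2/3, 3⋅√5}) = ℝ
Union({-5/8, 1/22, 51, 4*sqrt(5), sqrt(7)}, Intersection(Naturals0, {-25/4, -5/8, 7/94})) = {-5/8, 1/22, 51, 4*sqrt(5), sqrt(7)}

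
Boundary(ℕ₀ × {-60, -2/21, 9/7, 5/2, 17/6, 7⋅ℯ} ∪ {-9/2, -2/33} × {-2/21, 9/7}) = ({-9/2, -2/33} × {-2/21, 9/7}) ∪ (ℕ₀ × {-60, -2/21, 9/7, 5/2, 17/6, 7⋅ℯ})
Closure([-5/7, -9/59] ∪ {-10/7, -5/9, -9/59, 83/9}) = {-10/7, 83/9} ∪ [-5/7, -9/59]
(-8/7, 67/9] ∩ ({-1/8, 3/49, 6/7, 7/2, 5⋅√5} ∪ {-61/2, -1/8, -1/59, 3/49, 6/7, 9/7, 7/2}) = {-1/8, -1/59, 3/49, 6/7, 9/7, 7/2}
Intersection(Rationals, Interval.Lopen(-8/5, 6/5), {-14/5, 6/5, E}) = {6/5}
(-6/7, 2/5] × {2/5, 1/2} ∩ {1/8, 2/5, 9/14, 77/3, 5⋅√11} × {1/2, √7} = {1/8, 2/5} × {1/2}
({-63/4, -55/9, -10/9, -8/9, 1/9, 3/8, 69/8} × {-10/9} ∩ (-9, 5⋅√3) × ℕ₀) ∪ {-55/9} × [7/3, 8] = {-55/9} × [7/3, 8]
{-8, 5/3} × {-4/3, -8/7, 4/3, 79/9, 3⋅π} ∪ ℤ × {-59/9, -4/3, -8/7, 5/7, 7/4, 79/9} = (ℤ × {-59/9, -4/3, -8/7, 5/7, 7/4, 79/9}) ∪ ({-8, 5/3} × {-4/3, -8/7, 4/3, 79/9, 3⋅π})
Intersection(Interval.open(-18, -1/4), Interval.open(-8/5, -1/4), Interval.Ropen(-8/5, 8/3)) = Interval.open(-8/5, -1/4)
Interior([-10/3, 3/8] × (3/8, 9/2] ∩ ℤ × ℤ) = ∅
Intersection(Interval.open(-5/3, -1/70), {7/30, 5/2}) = EmptySet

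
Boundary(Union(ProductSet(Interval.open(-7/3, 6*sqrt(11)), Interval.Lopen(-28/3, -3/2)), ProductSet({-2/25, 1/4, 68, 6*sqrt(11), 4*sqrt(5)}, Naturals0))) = Union(ProductSet({-7/3, 6*sqrt(11)}, Interval(-28/3, -3/2)), ProductSet({68, 6*sqrt(11)}, Naturals0), ProductSet({-2/25, 1/4, 68, 6*sqrt(11), 4*sqrt(5)}, Complement(Naturals0, Interval.open(-28/3, -3/2))), ProductSet(Interval(-7/3, 6*sqrt(11)), {-28/3, -3/2}))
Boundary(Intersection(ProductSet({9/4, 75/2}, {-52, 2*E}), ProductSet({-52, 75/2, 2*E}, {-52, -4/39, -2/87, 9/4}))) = ProductSet({75/2}, {-52})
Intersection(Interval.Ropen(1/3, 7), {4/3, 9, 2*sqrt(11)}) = {4/3, 2*sqrt(11)}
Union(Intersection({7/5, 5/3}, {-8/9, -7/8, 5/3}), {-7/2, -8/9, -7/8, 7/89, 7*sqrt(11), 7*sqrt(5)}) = {-7/2, -8/9, -7/8, 7/89, 5/3, 7*sqrt(11), 7*sqrt(5)}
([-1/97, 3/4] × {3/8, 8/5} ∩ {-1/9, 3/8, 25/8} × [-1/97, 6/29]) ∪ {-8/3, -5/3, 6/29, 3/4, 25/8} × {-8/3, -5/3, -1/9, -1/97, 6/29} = {-8/3, -5/3, 6/29, 3/4, 25/8} × {-8/3, -5/3, -1/9, -1/97, 6/29}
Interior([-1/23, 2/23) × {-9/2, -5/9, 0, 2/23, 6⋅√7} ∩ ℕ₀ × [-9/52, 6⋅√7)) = ∅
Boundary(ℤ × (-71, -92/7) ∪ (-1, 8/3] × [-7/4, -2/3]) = (ℤ × [-71, -92/7]) ∪ ({-1, 8/3} × [-7/4, -2/3]) ∪ ([-1, 8/3] × {-7/4, -2/3})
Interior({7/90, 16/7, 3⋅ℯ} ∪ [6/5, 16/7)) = (6/5, 16/7)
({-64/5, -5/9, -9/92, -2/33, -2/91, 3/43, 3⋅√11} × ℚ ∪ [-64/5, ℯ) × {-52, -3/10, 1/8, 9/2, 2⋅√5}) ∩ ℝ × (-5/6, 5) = ([-64/5, ℯ) × {-3/10, 1/8, 9/2, 2⋅√5}) ∪ ({-64/5, -5/9, -9/92, -2/33, -2/91, 3/43, 3⋅√11} × (ℚ ∩ (-5/6, 5)))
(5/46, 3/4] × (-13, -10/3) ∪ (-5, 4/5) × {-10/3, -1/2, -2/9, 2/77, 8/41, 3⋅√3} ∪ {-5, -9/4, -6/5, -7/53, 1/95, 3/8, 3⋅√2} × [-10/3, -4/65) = ((5/46, 3/4] × (-13, -10/3)) ∪ ((-5, 4/5) × {-10/3, -1/2, -2/9, 2/77, 8/41, 3⋅√3}) ∪ ({-5, -9/4, -6/5, -7/53, 1/95, 3/8, 3⋅√2} × [-10/3, -4/65))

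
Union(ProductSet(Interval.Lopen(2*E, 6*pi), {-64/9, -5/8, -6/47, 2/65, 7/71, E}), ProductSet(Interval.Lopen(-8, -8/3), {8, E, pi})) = Union(ProductSet(Interval.Lopen(-8, -8/3), {8, E, pi}), ProductSet(Interval.Lopen(2*E, 6*pi), {-64/9, -5/8, -6/47, 2/65, 7/71, E}))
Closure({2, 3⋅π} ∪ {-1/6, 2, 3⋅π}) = {-1/6, 2, 3⋅π}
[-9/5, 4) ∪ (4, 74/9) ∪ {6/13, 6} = [-9/5, 4) ∪ (4, 74/9)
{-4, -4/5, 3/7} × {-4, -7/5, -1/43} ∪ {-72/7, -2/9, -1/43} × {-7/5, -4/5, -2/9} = ({-72/7, -2/9, -1/43} × {-7/5, -4/5, -2/9}) ∪ ({-4, -4/5, 3/7} × {-4, -7/5, -1/43})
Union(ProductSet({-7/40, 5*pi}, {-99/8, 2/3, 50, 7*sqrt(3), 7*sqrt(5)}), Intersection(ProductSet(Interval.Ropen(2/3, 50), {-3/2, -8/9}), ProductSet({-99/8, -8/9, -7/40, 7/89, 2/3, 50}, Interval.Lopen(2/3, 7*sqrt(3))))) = ProductSet({-7/40, 5*pi}, {-99/8, 2/3, 50, 7*sqrt(3), 7*sqrt(5)})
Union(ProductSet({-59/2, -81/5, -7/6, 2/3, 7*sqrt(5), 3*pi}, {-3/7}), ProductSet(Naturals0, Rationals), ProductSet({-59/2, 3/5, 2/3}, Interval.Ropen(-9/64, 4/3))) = Union(ProductSet({-59/2, 3/5, 2/3}, Interval.Ropen(-9/64, 4/3)), ProductSet({-59/2, -81/5, -7/6, 2/3, 7*sqrt(5), 3*pi}, {-3/7}), ProductSet(Naturals0, Rationals))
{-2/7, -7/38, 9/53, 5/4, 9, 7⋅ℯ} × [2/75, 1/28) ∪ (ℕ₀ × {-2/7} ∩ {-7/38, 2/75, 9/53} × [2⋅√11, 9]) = {-2/7, -7/38, 9/53, 5/4, 9, 7⋅ℯ} × [2/75, 1/28)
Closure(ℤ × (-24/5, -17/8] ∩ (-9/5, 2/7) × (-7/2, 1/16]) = {-1, 0} × [-7/2, -17/8]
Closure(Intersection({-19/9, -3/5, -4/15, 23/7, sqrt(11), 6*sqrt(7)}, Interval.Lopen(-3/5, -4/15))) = {-4/15}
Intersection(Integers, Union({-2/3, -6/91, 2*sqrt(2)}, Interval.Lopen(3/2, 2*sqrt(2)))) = Range(2, 3, 1)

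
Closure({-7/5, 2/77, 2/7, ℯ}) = {-7/5, 2/77, 2/7, ℯ}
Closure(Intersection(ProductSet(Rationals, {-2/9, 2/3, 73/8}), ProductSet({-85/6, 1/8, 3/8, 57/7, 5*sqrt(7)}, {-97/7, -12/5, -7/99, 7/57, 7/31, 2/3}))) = ProductSet({-85/6, 1/8, 3/8, 57/7}, {2/3})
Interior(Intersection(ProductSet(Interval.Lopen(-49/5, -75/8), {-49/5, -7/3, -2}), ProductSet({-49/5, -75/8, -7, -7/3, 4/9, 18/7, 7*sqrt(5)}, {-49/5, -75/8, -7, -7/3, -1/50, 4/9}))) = EmptySet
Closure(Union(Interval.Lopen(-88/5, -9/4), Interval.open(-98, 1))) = Interval(-98, 1)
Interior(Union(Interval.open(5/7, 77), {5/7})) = Interval.open(5/7, 77)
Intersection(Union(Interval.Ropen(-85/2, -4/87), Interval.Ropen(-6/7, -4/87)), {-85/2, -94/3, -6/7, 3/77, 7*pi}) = {-85/2, -94/3, -6/7}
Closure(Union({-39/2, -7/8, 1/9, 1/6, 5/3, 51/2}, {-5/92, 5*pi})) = {-39/2, -7/8, -5/92, 1/9, 1/6, 5/3, 51/2, 5*pi}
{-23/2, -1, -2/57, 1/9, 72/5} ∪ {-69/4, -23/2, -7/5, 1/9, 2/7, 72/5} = {-69/4, -23/2, -7/5, -1, -2/57, 1/9, 2/7, 72/5}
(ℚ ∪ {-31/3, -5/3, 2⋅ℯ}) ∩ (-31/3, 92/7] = {2⋅ℯ} ∪ (ℚ ∩ (-31/3, 92/7])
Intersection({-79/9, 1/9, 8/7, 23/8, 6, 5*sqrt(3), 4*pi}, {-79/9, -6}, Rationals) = {-79/9}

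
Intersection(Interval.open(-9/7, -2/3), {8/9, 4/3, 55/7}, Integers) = EmptySet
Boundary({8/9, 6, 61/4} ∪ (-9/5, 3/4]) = {-9/5, 3/4, 8/9, 6, 61/4}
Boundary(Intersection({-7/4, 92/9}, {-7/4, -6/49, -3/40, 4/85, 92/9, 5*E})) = {-7/4, 92/9}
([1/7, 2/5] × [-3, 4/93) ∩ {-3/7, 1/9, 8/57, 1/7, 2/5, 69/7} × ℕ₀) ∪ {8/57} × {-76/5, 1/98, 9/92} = ({8/57} × {-76/5, 1/98, 9/92}) ∪ ({1/7, 2/5} × {0})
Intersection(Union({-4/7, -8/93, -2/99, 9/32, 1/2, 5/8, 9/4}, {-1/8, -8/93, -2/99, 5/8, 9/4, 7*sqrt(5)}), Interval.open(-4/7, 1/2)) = {-1/8, -8/93, -2/99, 9/32}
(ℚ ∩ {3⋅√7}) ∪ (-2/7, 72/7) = (-2/7, 72/7)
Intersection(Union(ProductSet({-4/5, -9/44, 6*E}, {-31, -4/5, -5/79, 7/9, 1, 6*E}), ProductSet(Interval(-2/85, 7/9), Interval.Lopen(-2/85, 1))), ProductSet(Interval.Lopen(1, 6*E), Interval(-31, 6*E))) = ProductSet({6*E}, {-31, -4/5, -5/79, 7/9, 1, 6*E})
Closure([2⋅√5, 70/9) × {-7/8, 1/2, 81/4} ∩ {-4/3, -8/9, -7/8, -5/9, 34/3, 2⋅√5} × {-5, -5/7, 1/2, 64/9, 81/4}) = {2⋅√5} × {1/2, 81/4}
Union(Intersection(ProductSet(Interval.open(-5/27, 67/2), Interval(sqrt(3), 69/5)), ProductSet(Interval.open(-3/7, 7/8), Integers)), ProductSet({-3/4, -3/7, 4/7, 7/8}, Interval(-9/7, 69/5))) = Union(ProductSet({-3/4, -3/7, 4/7, 7/8}, Interval(-9/7, 69/5)), ProductSet(Interval.open(-5/27, 7/8), Range(2, 14, 1)))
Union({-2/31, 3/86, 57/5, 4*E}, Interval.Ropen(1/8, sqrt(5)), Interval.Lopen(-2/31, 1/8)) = Union({57/5, 4*E}, Interval.Ropen(-2/31, sqrt(5)))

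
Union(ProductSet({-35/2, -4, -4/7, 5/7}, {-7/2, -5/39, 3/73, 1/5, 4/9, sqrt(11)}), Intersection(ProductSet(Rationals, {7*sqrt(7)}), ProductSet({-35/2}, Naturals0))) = ProductSet({-35/2, -4, -4/7, 5/7}, {-7/2, -5/39, 3/73, 1/5, 4/9, sqrt(11)})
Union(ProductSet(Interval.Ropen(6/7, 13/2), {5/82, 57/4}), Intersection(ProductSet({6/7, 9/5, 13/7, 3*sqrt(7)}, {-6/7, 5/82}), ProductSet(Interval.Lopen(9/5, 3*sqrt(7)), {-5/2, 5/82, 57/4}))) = Union(ProductSet({13/7, 3*sqrt(7)}, {5/82}), ProductSet(Interval.Ropen(6/7, 13/2), {5/82, 57/4}))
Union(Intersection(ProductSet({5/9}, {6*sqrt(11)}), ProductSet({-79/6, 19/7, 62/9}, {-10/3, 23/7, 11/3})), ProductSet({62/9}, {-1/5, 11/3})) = ProductSet({62/9}, {-1/5, 11/3})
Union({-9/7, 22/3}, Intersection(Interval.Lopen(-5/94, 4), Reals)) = Union({-9/7, 22/3}, Interval.Lopen(-5/94, 4))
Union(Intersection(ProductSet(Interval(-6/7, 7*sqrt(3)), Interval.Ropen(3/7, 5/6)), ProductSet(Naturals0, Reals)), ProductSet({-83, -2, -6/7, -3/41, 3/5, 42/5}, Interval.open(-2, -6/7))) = Union(ProductSet({-83, -2, -6/7, -3/41, 3/5, 42/5}, Interval.open(-2, -6/7)), ProductSet(Range(0, 13, 1), Interval.Ropen(3/7, 5/6)))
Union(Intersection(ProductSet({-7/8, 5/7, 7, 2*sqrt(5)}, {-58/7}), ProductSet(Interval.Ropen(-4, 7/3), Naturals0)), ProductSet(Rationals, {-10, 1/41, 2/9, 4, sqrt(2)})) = ProductSet(Rationals, {-10, 1/41, 2/9, 4, sqrt(2)})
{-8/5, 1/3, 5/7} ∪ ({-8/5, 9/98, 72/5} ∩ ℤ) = {-8/5, 1/3, 5/7}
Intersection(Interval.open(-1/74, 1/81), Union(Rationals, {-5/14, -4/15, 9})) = Intersection(Interval.open(-1/74, 1/81), Rationals)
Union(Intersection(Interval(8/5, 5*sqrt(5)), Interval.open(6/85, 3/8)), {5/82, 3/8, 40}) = {5/82, 3/8, 40}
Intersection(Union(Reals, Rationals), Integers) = Integers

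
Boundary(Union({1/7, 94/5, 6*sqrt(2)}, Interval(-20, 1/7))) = {-20, 1/7, 94/5, 6*sqrt(2)}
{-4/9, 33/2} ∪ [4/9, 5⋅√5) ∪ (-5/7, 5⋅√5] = (-5/7, 5⋅√5] ∪ {33/2}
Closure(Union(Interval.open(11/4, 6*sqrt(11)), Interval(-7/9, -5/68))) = Union(Interval(-7/9, -5/68), Interval(11/4, 6*sqrt(11)))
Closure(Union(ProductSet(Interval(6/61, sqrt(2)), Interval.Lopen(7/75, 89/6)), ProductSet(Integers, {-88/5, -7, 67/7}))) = Union(ProductSet(Integers, {-88/5, -7, 67/7}), ProductSet(Interval(6/61, sqrt(2)), Interval(7/75, 89/6)))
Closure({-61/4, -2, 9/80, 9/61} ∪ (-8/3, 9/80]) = {-61/4, 9/61} ∪ [-8/3, 9/80]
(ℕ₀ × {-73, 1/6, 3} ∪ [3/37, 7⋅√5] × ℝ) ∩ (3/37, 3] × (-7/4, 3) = (3/37, 3] × (-7/4, 3)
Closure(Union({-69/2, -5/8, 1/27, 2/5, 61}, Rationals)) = Reals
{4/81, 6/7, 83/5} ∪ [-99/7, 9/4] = [-99/7, 9/4] ∪ {83/5}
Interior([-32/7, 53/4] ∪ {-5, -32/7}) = (-32/7, 53/4)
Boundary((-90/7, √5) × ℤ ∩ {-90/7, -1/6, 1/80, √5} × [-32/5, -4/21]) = {-1/6, 1/80} × {-6, -5, …, -1}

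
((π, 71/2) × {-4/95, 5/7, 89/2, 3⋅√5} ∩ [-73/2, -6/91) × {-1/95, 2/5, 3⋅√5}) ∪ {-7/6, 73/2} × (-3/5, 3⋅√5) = {-7/6, 73/2} × (-3/5, 3⋅√5)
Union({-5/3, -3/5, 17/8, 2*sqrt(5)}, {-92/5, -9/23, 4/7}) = {-92/5, -5/3, -3/5, -9/23, 4/7, 17/8, 2*sqrt(5)}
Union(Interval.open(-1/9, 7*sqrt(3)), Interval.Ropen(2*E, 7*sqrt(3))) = Interval.open(-1/9, 7*sqrt(3))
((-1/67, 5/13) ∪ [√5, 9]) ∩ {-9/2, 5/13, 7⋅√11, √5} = {√5}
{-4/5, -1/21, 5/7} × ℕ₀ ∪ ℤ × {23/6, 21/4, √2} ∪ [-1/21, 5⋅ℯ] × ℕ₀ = (ℤ × {23/6, 21/4, √2}) ∪ (({-4/5} ∪ [-1/21, 5⋅ℯ]) × ℕ₀)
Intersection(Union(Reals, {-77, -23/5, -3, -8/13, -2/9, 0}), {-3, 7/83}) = {-3, 7/83}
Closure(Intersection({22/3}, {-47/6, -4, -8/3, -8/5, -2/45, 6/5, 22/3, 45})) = {22/3}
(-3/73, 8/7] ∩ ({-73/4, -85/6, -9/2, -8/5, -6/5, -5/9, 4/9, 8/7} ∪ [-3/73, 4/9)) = (-3/73, 4/9] ∪ {8/7}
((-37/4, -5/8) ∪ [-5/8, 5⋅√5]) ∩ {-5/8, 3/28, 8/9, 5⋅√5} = {-5/8, 3/28, 8/9, 5⋅√5}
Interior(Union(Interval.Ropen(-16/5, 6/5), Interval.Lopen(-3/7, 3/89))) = Interval.open(-16/5, 6/5)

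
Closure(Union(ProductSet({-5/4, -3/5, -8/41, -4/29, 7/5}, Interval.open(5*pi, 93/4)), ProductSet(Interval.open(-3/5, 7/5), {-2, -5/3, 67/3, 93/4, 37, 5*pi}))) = Union(ProductSet({-5/4, -3/5, -8/41, -4/29, 7/5}, Interval(5*pi, 93/4)), ProductSet(Interval(-3/5, 7/5), {-2, -5/3, 67/3, 93/4, 37, 5*pi}))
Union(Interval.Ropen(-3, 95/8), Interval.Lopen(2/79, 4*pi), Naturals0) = Union(Interval(-3, 4*pi), Naturals0)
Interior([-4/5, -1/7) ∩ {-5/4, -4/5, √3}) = ∅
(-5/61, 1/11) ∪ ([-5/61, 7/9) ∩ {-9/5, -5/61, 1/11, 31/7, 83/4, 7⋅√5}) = [-5/61, 1/11]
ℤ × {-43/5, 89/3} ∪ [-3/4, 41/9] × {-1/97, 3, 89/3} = (ℤ × {-43/5, 89/3}) ∪ ([-3/4, 41/9] × {-1/97, 3, 89/3})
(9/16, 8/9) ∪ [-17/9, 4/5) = [-17/9, 8/9)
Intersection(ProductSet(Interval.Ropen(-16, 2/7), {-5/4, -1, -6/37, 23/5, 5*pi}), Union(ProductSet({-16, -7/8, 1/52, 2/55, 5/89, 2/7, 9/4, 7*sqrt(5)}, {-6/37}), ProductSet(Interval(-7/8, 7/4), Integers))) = Union(ProductSet({-16, -7/8, 1/52, 2/55, 5/89}, {-6/37}), ProductSet(Interval.Ropen(-7/8, 2/7), {-1}))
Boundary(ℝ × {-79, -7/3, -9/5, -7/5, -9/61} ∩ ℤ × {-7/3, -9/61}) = ℤ × {-7/3, -9/61}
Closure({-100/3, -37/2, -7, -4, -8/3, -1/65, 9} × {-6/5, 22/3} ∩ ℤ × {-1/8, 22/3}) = {-7, -4, 9} × {22/3}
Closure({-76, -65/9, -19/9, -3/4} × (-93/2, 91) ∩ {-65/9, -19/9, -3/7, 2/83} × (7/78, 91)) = {-65/9, -19/9} × [7/78, 91]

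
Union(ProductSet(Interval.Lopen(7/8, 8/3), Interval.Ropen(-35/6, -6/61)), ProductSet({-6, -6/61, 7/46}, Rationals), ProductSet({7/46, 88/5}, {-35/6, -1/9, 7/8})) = Union(ProductSet({7/46, 88/5}, {-35/6, -1/9, 7/8}), ProductSet({-6, -6/61, 7/46}, Rationals), ProductSet(Interval.Lopen(7/8, 8/3), Interval.Ropen(-35/6, -6/61)))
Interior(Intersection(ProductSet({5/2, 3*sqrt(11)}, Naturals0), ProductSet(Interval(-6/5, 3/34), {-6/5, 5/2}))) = EmptySet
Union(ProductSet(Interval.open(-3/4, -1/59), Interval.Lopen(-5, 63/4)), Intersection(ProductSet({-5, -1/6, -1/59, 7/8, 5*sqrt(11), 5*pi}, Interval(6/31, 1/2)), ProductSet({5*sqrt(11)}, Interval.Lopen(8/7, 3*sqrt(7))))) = ProductSet(Interval.open(-3/4, -1/59), Interval.Lopen(-5, 63/4))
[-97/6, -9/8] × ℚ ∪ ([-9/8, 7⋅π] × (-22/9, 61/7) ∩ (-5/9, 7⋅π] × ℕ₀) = ([-97/6, -9/8] × ℚ) ∪ ((-5/9, 7⋅π] × {0, 1, …, 8})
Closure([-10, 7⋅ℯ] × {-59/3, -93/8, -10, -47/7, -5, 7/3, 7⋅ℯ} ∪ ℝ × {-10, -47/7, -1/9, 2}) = (ℝ × {-10, -47/7, -1/9, 2}) ∪ ([-10, 7⋅ℯ] × {-59/3, -93/8, -10, -47/7, -5, 7/3, 7⋅ℯ})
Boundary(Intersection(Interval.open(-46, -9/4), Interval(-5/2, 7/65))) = {-5/2, -9/4}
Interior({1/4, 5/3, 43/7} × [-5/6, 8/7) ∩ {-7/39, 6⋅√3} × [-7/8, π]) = ∅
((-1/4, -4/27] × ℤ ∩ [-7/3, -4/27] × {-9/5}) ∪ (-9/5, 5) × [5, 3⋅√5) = (-9/5, 5) × [5, 3⋅√5)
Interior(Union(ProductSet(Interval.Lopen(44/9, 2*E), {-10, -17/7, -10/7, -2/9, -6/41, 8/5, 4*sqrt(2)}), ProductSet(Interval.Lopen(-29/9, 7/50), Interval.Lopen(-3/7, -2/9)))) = ProductSet(Interval.open(-29/9, 7/50), Interval.open(-3/7, -2/9))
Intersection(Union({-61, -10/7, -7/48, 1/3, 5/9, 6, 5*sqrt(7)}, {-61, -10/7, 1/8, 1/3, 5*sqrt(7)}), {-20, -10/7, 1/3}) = {-10/7, 1/3}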